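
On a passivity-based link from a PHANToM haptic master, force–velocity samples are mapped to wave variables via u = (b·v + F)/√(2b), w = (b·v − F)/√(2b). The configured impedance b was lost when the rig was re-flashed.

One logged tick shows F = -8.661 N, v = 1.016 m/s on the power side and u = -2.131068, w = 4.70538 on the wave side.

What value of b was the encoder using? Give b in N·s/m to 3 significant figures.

u + w = 2.574312;  u + w = √(2b)·v, so √(2b) = 2.574312/1.016 = 2.533772.
b = (√(2b))²/2 = 6.419999/2 = 3.209999.
(Check via u − w = 2F/√(2b): u − w = -6.836448, 2F/√(2b) = -6.836449.)

b = 3.21 N·s/m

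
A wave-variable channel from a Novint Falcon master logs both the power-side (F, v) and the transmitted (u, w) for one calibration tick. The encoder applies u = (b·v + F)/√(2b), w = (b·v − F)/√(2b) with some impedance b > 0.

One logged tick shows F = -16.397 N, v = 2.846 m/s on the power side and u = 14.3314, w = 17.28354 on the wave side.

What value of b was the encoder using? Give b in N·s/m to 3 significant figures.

b = 61.7 N·s/m

u + w = 31.6149;  u + w = √(2b)·v, so √(2b) = 31.6149/2.846 = 11.1086.
b = (√(2b))²/2 = 123.3999/2 = 61.7000.
(Check via u − w = 2F/√(2b): u − w = -2.9521, 2F/√(2b) = -2.9521.)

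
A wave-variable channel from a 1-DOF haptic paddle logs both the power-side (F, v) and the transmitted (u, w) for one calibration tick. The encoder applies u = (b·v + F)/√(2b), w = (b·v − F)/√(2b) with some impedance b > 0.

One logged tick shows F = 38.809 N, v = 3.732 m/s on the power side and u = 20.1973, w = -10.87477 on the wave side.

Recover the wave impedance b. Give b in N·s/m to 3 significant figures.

b = 3.12 N·s/m

u + w = 9.32253;  u + w = √(2b)·v, so √(2b) = 9.32253/3.732 = 2.49800.
b = (√(2b))²/2 = 6.24000/2 = 3.12000.
(Check via u − w = 2F/√(2b): u − w = 31.07207, 2F/√(2b) = 31.07208.)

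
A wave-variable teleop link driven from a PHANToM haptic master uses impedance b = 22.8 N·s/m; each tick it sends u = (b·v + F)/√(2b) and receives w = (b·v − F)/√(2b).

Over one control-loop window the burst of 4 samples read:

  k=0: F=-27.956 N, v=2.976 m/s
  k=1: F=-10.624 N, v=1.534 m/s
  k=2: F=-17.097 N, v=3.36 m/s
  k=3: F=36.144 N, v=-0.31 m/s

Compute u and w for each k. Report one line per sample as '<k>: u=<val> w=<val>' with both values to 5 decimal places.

k=0: b·v=22.8×2.976=67.85280; √(2b)=6.75278; u=(67.85280+(-27.956))/6.75278=5.90821, w=(67.85280−(-27.956))/6.75278=14.18806
k=1: b·v=22.8×1.534=34.97520; √(2b)=6.75278; u=(34.97520+(-10.624))/6.75278=3.60610, w=(34.97520−(-10.624))/6.75278=6.75266
k=2: b·v=22.8×3.36=76.60800; √(2b)=6.75278; u=(76.60800+(-17.097))/6.75278=8.81282, w=(76.60800−(-17.097))/6.75278=13.87651
k=3: b·v=22.8×(-0.31)=-7.06800; √(2b)=6.75278; u=(-7.06800+36.144)/6.75278=4.30578, w=(-7.06800−36.144)/6.75278=-6.39914

0: u=5.90821 w=14.18806
1: u=3.60610 w=6.75266
2: u=8.81282 w=13.87651
3: u=4.30578 w=-6.39914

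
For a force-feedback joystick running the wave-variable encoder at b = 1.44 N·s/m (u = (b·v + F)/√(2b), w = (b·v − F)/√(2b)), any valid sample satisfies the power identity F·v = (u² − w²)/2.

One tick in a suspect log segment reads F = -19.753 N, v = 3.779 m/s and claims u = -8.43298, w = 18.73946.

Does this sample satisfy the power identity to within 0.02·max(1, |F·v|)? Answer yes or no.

no

F·v = (-19.753)×3.779 = -74.64659 W.
(u² − w²)/2 = (71.11515 − 351.16736)/2 = -140.02610 W.
|Δ| = 65.37952;  2% of max(1, |F·v|) = 1.49293.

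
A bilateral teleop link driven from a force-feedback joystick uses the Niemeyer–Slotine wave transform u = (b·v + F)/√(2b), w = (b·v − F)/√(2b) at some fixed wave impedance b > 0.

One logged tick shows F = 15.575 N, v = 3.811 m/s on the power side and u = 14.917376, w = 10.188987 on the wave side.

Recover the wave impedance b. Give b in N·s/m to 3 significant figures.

b = 21.7 N·s/m

u + w = 25.106363;  u + w = √(2b)·v, so √(2b) = 25.106363/3.811 = 6.587867.
b = (√(2b))²/2 = 43.399998/2 = 21.699999.
(Check via u − w = 2F/√(2b): u − w = 4.728389, 2F/√(2b) = 4.728389.)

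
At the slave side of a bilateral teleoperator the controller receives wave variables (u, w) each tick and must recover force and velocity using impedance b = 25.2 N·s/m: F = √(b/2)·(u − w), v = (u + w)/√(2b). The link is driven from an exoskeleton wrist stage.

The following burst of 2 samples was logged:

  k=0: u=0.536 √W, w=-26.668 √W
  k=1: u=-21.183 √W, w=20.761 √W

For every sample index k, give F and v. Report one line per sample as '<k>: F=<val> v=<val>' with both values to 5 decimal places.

0: F=96.56462 v=-3.68093
1: F=-148.88643 v=-0.05944

k=0: u−w=27.20400, u+w=-26.13200; √(b/2)=3.54965, √(2b)=7.09930; F=3.54965×27.204=96.56462, v=-26.13200/7.09930=-3.68093
k=1: u−w=-41.94400, u+w=-0.42200; √(b/2)=3.54965, √(2b)=7.09930; F=3.54965×(-41.944)=-148.88643, v=-0.42200/7.09930=-0.05944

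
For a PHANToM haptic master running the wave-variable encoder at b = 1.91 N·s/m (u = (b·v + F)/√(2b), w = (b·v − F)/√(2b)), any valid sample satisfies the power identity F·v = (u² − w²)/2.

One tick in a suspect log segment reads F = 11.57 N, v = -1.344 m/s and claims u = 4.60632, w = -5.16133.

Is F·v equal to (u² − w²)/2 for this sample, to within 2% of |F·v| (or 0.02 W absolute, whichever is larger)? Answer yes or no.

no

F·v = 11.57×(-1.344) = -15.5501 W.
(u² − w²)/2 = (21.2182 − 26.6393)/2 = -2.7106 W.
|Δ| = 12.8395;  2% of max(1, |F·v|) = 0.3110.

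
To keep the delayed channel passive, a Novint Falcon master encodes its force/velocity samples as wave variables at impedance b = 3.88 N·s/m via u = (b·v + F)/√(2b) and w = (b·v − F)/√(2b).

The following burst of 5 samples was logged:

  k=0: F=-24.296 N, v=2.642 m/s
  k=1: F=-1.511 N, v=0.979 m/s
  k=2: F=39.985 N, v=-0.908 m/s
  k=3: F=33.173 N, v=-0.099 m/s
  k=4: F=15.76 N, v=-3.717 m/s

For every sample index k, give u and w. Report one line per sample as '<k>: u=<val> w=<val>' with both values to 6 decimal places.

0: u=-5.041876 w=12.401636
1: u=0.821172 w=1.906007
2: u=13.089081 w=-15.618476
3: u=11.770522 w=-12.046304
4: u=0.480328 w=-10.834692

k=0: b·v=3.88×2.642=10.250960; √(2b)=2.785678; u=(10.250960+(-24.296))/2.785678=-5.041876, w=(10.250960−(-24.296))/2.785678=12.401636
k=1: b·v=3.88×0.979=3.798520; √(2b)=2.785678; u=(3.798520+(-1.511))/2.785678=0.821172, w=(3.798520−(-1.511))/2.785678=1.906007
k=2: b·v=3.88×(-0.908)=-3.523040; √(2b)=2.785678; u=(-3.523040+39.985)/2.785678=13.089081, w=(-3.523040−39.985)/2.785678=-15.618476
k=3: b·v=3.88×(-0.099)=-0.384120; √(2b)=2.785678; u=(-0.384120+33.173)/2.785678=11.770522, w=(-0.384120−33.173)/2.785678=-12.046304
k=4: b·v=3.88×(-3.717)=-14.421960; √(2b)=2.785678; u=(-14.421960+15.76)/2.785678=0.480328, w=(-14.421960−15.76)/2.785678=-10.834692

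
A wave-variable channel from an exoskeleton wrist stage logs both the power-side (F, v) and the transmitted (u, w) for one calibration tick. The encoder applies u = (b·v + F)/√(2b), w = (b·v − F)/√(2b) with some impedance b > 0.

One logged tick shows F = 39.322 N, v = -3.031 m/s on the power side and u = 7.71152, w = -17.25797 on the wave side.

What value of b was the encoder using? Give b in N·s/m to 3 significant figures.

b = 4.96 N·s/m

u + w = -9.5465;  u + w = √(2b)·v, so √(2b) = -9.5465/(-3.031) = 3.1496.
b = (√(2b))²/2 = 9.9200/2 = 4.9600.
(Check via u − w = 2F/√(2b): u − w = 24.9695, 2F/√(2b) = 24.9695.)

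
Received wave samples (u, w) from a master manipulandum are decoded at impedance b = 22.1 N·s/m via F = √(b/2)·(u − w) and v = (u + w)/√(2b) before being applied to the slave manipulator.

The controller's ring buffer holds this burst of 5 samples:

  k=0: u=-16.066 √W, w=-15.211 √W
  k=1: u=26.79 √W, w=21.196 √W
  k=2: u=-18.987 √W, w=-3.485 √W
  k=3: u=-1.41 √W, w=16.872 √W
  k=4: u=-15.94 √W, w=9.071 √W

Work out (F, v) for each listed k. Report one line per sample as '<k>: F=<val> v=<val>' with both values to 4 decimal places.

k=0: u−w=-0.8550, u+w=-31.2770; √(b/2)=3.3242, √(2b)=6.6483; F=3.3242×(-0.855)=-2.8422, v=-31.2770/6.6483=-4.7045
k=1: u−w=5.5940, u+w=47.9860; √(b/2)=3.3242, √(2b)=6.6483; F=3.3242×5.594=18.5953, v=47.9860/6.6483=7.2178
k=2: u−w=-15.5020, u+w=-22.4720; √(b/2)=3.3242, √(2b)=6.6483; F=3.3242×(-15.502)=-51.5310, v=-22.4720/6.6483=-3.3801
k=3: u−w=-18.2820, u+w=15.4620; √(b/2)=3.3242, √(2b)=6.6483; F=3.3242×(-18.282)=-60.7722, v=15.4620/6.6483=2.3257
k=4: u−w=-25.0110, u+w=-6.8690; √(b/2)=3.3242, √(2b)=6.6483; F=3.3242×(-25.011)=-83.1404, v=-6.8690/6.6483=-1.0332

0: F=-2.8422 v=-4.7045
1: F=18.5953 v=7.2178
2: F=-51.5310 v=-3.3801
3: F=-60.7722 v=2.3257
4: F=-83.1404 v=-1.0332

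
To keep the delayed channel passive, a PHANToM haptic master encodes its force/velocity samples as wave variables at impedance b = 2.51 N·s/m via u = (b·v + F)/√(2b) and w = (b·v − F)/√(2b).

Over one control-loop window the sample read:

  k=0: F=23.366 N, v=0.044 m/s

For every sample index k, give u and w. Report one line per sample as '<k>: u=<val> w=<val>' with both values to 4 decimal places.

k=0: b·v=2.51×0.044=0.1104; √(2b)=2.2405; u=(0.1104+23.366)/2.2405=10.4780, w=(0.1104−23.366)/2.2405=-10.3795

0: u=10.4780 w=-10.3795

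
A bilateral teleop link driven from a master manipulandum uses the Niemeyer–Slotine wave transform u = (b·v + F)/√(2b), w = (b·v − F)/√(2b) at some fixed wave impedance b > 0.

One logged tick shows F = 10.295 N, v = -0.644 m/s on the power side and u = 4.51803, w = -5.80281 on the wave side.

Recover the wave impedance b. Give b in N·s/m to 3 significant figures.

u + w = -1.28478;  u + w = √(2b)·v, so √(2b) = -1.28478/(-0.644) = 1.99500.
b = (√(2b))²/2 = 3.98002/2 = 1.99001.
(Check via u − w = 2F/√(2b): u − w = 10.32084, 2F/√(2b) = 10.32080.)

b = 1.99 N·s/m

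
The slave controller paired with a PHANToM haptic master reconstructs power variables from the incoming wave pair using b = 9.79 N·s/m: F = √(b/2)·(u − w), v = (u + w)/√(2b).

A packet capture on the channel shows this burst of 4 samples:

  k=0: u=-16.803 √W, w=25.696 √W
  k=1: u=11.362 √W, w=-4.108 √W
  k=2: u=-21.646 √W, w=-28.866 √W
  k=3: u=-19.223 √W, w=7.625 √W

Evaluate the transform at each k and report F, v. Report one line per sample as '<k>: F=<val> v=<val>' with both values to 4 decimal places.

k=0: u−w=-42.4990, u+w=8.8930; √(b/2)=2.2125, √(2b)=4.4249; F=2.2125×(-42.499)=-94.0275, v=8.8930/4.4249=2.0097
k=1: u−w=15.4700, u+w=7.2540; √(b/2)=2.2125, √(2b)=4.4249; F=2.2125×15.47=34.2268, v=7.2540/4.4249=1.6393
k=2: u−w=7.2200, u+w=-50.5120; √(b/2)=2.2125, √(2b)=4.4249; F=2.2125×7.22=15.9740, v=-50.5120/4.4249=-11.4153
k=3: u−w=-26.8480, u+w=-11.5980; √(b/2)=2.2125, √(2b)=4.4249; F=2.2125×(-26.848)=-59.4003, v=-11.5980/4.4249=-2.6211

0: F=-94.0275 v=2.0097
1: F=34.2268 v=1.6393
2: F=15.9740 v=-11.4153
3: F=-59.4003 v=-2.6211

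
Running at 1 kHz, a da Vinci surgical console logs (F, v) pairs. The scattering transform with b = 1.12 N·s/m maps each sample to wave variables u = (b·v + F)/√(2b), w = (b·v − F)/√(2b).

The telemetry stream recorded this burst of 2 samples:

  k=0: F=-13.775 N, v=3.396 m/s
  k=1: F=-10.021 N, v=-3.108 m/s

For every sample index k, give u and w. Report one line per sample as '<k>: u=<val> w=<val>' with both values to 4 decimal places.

0: u=-6.6625 w=11.7451
1: u=-9.0214 w=4.3697

k=0: b·v=1.12×3.396=3.8035; √(2b)=1.4967; u=(3.8035+(-13.775))/1.4967=-6.6625, w=(3.8035−(-13.775))/1.4967=11.7451
k=1: b·v=1.12×(-3.108)=-3.4810; √(2b)=1.4967; u=(-3.4810+(-10.021))/1.4967=-9.0214, w=(-3.4810−(-10.021))/1.4967=4.3697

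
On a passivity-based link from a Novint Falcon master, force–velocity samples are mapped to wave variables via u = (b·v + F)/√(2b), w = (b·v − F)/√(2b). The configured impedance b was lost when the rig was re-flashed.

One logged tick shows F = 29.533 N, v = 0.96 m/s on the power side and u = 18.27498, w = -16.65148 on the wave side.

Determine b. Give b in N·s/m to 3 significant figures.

u + w = 1.6235;  u + w = √(2b)·v, so √(2b) = 1.6235/0.96 = 1.6911.
b = (√(2b))²/2 = 2.8600/2 = 1.4300.
(Check via u − w = 2F/√(2b): u − w = 34.9265, 2F/√(2b) = 34.9266.)

b = 1.43 N·s/m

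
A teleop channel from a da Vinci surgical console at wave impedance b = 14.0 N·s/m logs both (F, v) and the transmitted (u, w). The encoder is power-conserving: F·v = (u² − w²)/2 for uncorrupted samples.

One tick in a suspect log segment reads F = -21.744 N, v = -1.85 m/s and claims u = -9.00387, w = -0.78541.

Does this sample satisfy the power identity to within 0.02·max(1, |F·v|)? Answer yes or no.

yes

F·v = (-21.744)×(-1.85) = 40.22640 W.
(u² − w²)/2 = (81.06967 − 0.61687)/2 = 40.22640 W.
|Δ| = 0.00000;  2% of max(1, |F·v|) = 0.80453.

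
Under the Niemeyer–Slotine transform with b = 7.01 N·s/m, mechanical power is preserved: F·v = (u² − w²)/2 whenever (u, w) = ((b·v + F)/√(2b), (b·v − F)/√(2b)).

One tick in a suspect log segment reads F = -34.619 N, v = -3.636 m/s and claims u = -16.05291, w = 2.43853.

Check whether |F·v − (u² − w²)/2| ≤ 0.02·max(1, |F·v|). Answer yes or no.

yes

F·v = (-34.619)×(-3.636) = 125.87468 W.
(u² − w²)/2 = (257.69592 − 5.94643)/2 = 125.87475 W.
|Δ| = 0.00006;  2% of max(1, |F·v|) = 2.51749.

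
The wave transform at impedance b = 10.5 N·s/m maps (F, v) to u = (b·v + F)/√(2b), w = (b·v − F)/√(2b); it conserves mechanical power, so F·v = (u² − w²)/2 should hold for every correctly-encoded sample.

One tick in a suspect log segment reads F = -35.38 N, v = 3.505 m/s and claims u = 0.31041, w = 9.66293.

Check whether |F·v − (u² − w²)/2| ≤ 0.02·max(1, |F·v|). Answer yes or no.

F·v = (-35.38)×3.505 = -124.0069 W.
(u² − w²)/2 = (0.0964 − 93.3722)/2 = -46.6379 W.
|Δ| = 77.3690;  2% of max(1, |F·v|) = 2.4801.

no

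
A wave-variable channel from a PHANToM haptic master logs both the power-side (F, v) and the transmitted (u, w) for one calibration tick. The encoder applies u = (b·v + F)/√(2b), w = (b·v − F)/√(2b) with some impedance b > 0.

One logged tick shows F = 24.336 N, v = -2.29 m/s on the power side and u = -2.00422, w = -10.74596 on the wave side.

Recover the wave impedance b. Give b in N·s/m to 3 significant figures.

u + w = -12.7502;  u + w = √(2b)·v, so √(2b) = -12.7502/(-2.29) = 5.5678.
b = (√(2b))²/2 = 31.0000/2 = 15.5000.
(Check via u − w = 2F/√(2b): u − w = 8.7417, 2F/√(2b) = 8.7417.)

b = 15.5 N·s/m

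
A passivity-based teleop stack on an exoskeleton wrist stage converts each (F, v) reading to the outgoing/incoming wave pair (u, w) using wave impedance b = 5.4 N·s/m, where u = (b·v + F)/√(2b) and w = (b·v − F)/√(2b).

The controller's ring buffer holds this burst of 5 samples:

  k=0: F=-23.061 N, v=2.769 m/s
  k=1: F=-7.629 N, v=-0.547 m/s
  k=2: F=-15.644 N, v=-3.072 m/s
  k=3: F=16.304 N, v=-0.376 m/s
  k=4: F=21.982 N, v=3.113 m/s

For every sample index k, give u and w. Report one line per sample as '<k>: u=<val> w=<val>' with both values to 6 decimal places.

k=0: b·v=5.4×2.769=14.952600; √(2b)=3.286335; u=(14.952600+(-23.061))/3.286335=-2.467308, w=(14.952600−(-23.061))/3.286335=11.567170
k=1: b·v=5.4×(-0.547)=-2.953800; √(2b)=3.286335; u=(-2.953800+(-7.629))/3.286335=-3.220243, w=(-2.953800−(-7.629))/3.286335=1.422618
k=2: b·v=5.4×(-3.072)=-16.588800; √(2b)=3.286335; u=(-16.588800+(-15.644))/3.286335=-9.808129, w=(-16.588800−(-15.644))/3.286335=-0.287493
k=3: b·v=5.4×(-0.376)=-2.030400; √(2b)=3.286335; u=(-2.030400+16.304)/3.286335=4.343318, w=(-2.030400−16.304)/3.286335=-5.578980
k=4: b·v=5.4×3.113=16.810200; √(2b)=3.286335; u=(16.810200+21.982)/3.286335=11.804091, w=(16.810200−21.982)/3.286335=-1.573729

0: u=-2.467308 w=11.567170
1: u=-3.220243 w=1.422618
2: u=-9.808129 w=-0.287493
3: u=4.343318 w=-5.578980
4: u=11.804091 w=-1.573729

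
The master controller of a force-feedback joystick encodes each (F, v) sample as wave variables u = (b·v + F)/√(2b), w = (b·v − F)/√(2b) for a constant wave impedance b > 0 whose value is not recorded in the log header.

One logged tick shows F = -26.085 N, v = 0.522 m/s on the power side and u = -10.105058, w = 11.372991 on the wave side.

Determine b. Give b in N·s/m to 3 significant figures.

u + w = 1.267933;  u + w = √(2b)·v, so √(2b) = 1.267933/0.522 = 2.428990.
b = (√(2b))²/2 = 5.899994/2 = 2.949997.
(Check via u − w = 2F/√(2b): u − w = -21.478049, 2F/√(2b) = -21.478059.)

b = 2.95 N·s/m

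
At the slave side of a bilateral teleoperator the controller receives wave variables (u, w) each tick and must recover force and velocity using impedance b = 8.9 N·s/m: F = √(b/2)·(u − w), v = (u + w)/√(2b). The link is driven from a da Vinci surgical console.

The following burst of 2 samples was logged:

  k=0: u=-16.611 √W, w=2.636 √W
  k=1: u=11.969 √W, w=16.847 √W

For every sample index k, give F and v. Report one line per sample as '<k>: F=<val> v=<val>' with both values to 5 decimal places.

0: F=-40.60159 v=-3.31239
1: F=-10.29015 v=6.83005

k=0: u−w=-19.24700, u+w=-13.97500; √(b/2)=2.10950, √(2b)=4.21900; F=2.10950×(-19.247)=-40.60159, v=-13.97500/4.21900=-3.31239
k=1: u−w=-4.87800, u+w=28.81600; √(b/2)=2.10950, √(2b)=4.21900; F=2.10950×(-4.878)=-10.29015, v=28.81600/4.21900=6.83005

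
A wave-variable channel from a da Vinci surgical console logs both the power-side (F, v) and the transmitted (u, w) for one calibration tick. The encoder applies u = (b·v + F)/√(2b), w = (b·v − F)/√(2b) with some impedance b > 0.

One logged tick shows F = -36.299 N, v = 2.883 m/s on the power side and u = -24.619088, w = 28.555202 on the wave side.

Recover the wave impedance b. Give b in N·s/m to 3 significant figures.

u + w = 3.936114;  u + w = √(2b)·v, so √(2b) = 3.936114/2.883 = 1.365284.
b = (√(2b))²/2 = 1.864001/2 = 0.932000.
(Check via u − w = 2F/√(2b): u − w = -53.174290, 2F/√(2b) = -53.174282.)

b = 0.932 N·s/m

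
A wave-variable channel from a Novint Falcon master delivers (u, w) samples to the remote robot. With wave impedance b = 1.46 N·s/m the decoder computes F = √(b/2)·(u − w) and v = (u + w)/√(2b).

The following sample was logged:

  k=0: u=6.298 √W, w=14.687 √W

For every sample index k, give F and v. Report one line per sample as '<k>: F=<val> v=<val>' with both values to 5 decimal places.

0: F=-7.16756 v=12.28054

k=0: u−w=-8.38900, u+w=20.98500; √(b/2)=0.85440, √(2b)=1.70880; F=0.85440×(-8.389)=-7.16756, v=20.98500/1.70880=12.28054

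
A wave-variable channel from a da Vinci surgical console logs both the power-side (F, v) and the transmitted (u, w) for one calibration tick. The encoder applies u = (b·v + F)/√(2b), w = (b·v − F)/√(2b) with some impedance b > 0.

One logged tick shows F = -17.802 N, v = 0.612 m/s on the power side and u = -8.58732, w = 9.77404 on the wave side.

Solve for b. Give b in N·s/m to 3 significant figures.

u + w = 1.1867;  u + w = √(2b)·v, so √(2b) = 1.1867/0.612 = 1.9391.
b = (√(2b))²/2 = 3.7601/2 = 1.8800.
(Check via u − w = 2F/√(2b): u − w = -18.3614, 2F/√(2b) = -18.3612.)

b = 1.88 N·s/m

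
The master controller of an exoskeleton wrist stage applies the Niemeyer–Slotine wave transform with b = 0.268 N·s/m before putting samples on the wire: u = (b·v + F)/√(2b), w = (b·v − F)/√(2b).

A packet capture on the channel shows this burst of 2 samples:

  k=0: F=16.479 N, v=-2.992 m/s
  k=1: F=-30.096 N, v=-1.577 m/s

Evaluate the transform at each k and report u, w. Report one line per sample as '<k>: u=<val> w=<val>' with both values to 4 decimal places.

0: u=21.4133 w=-23.6039
1: u=-41.6853 w=40.5307

k=0: b·v=0.268×(-2.992)=-0.8019; √(2b)=0.7321; u=(-0.8019+16.479)/0.7321=21.4133, w=(-0.8019−16.479)/0.7321=-23.6039
k=1: b·v=0.268×(-1.577)=-0.4226; √(2b)=0.7321; u=(-0.4226+(-30.096))/0.7321=-41.6853, w=(-0.4226−(-30.096))/0.7321=40.5307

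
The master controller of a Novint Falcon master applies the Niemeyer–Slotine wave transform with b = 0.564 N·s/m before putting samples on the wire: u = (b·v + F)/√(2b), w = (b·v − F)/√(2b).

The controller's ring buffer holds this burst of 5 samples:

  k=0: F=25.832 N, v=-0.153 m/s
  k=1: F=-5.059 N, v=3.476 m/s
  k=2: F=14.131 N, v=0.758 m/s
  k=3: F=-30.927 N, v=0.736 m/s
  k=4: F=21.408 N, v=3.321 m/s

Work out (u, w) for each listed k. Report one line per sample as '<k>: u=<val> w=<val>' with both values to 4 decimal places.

k=0: b·v=0.564×(-0.153)=-0.0863; √(2b)=1.0621; u=(-0.0863+25.832)/1.0621=24.2410, w=(-0.0863−25.832)/1.0621=-24.4035
k=1: b·v=0.564×3.476=1.9605; √(2b)=1.0621; u=(1.9605+(-5.059))/1.0621=-2.9174, w=(1.9605−(-5.059))/1.0621=6.6092
k=2: b·v=0.564×0.758=0.4275; √(2b)=1.0621; u=(0.4275+14.131)/1.0621=13.7076, w=(0.4275−14.131)/1.0621=-12.9026
k=3: b·v=0.564×0.736=0.4151; √(2b)=1.0621; u=(0.4151+(-30.927))/1.0621=-28.7286, w=(0.4151−(-30.927))/1.0621=29.5103
k=4: b·v=0.564×3.321=1.8730; √(2b)=1.0621; u=(1.8730+21.408)/1.0621=21.9204, w=(1.8730−21.408)/1.0621=-18.3932

0: u=24.2410 w=-24.4035
1: u=-2.9174 w=6.6092
2: u=13.7076 w=-12.9026
3: u=-28.7286 w=29.5103
4: u=21.9204 w=-18.3932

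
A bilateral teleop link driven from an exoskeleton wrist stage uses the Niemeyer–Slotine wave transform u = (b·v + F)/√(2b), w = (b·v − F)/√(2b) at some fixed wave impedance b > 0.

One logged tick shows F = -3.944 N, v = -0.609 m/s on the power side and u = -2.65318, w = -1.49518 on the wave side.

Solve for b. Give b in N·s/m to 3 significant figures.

u + w = -4.1484;  u + w = √(2b)·v, so √(2b) = -4.1484/(-0.609) = 6.8118.
b = (√(2b))²/2 = 46.4000/2 = 23.2000.
(Check via u − w = 2F/√(2b): u − w = -1.1580, 2F/√(2b) = -1.1580.)

b = 23.2 N·s/m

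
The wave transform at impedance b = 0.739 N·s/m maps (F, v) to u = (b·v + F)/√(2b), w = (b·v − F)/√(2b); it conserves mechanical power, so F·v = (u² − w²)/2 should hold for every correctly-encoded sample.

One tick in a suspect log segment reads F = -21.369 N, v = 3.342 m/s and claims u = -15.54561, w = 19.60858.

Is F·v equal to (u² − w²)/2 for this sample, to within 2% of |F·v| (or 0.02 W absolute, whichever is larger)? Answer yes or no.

F·v = (-21.369)×3.342 = -71.4152 W.
(u² − w²)/2 = (241.6660 − 384.4964)/2 = -71.4152 W.
|Δ| = 0.0000;  2% of max(1, |F·v|) = 1.4283.

yes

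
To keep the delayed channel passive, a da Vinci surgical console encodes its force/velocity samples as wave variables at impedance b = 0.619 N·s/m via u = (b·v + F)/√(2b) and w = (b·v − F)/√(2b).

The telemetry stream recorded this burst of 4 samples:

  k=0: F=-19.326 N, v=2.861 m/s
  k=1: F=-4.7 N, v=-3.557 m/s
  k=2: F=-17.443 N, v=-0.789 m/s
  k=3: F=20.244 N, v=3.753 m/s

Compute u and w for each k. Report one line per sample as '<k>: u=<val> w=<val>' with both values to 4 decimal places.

k=0: b·v=0.619×2.861=1.7710; √(2b)=1.1127; u=(1.7710+(-19.326))/1.1127=-15.7776, w=(1.7710−(-19.326))/1.1127=18.9609
k=1: b·v=0.619×(-3.557)=-2.2018; √(2b)=1.1127; u=(-2.2018+(-4.7))/1.1127=-6.2030, w=(-2.2018−(-4.7))/1.1127=2.2453
k=2: b·v=0.619×(-0.789)=-0.4884; √(2b)=1.1127; u=(-0.4884+(-17.443))/1.1127=-16.1159, w=(-0.4884−(-17.443))/1.1127=15.2380
k=3: b·v=0.619×3.753=2.3231; √(2b)=1.1127; u=(2.3231+20.244)/1.1127=20.2822, w=(2.3231−20.244)/1.1127=-16.1064

0: u=-15.7776 w=18.9609
1: u=-6.2030 w=2.2453
2: u=-16.1159 w=15.2380
3: u=20.2822 w=-16.1064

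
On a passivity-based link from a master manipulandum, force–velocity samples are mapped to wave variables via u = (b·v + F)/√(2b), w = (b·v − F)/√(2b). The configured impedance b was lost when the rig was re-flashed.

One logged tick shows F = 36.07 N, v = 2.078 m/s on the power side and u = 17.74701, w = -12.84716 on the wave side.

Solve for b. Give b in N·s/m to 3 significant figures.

u + w = 4.8998;  u + w = √(2b)·v, so √(2b) = 4.8998/2.078 = 2.3580.
b = (√(2b))²/2 = 5.5600/2 = 2.7800.
(Check via u − w = 2F/√(2b): u − w = 30.5942, 2F/√(2b) = 30.5942.)

b = 2.78 N·s/m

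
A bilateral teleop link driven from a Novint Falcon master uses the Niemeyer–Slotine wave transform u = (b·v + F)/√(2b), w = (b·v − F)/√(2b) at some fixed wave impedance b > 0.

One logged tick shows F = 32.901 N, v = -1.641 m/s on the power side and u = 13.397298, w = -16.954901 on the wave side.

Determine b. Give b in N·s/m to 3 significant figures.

u + w = -3.557603;  u + w = √(2b)·v, so √(2b) = -3.557603/(-1.641) = 2.167948.
b = (√(2b))²/2 = 4.699999/2 = 2.350000.
(Check via u − w = 2F/√(2b): u − w = 30.352199, 2F/√(2b) = 30.352201.)

b = 2.35 N·s/m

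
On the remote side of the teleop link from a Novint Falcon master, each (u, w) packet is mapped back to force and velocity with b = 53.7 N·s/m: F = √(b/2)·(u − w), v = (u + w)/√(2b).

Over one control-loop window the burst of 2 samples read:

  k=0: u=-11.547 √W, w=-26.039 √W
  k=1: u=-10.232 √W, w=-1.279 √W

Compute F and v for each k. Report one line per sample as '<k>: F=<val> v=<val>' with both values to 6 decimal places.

k=0: u−w=14.492000, u+w=-37.586000; √(b/2)=5.181699, √(2b)=10.363397; F=5.181699×14.492=75.093176, v=-37.586000/10.363397=-3.626803
k=1: u−w=-8.953000, u+w=-11.511000; √(b/2)=5.181699, √(2b)=10.363397; F=5.181699×(-8.953)=-46.391747, v=-11.511000/10.363397=-1.110736

0: F=75.093176 v=-3.626803
1: F=-46.391747 v=-1.110736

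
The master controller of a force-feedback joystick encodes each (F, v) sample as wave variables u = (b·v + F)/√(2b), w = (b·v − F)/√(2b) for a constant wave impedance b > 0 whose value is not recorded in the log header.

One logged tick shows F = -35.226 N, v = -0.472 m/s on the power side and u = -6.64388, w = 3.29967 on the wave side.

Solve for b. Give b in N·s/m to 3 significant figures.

b = 25.1 N·s/m

u + w = -3.3442;  u + w = √(2b)·v, so √(2b) = -3.3442/(-0.472) = 7.0852.
b = (√(2b))²/2 = 50.1999/2 = 25.1000.
(Check via u − w = 2F/√(2b): u − w = -9.9436, 2F/√(2b) = -9.9436.)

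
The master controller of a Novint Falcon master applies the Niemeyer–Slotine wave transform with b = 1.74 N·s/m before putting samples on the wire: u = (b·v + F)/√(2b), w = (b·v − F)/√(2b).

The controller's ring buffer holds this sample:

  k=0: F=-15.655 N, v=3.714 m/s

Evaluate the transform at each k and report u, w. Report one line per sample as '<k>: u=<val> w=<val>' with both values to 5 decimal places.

k=0: b·v=1.74×3.714=6.46236; √(2b)=1.86548; u=(6.46236+(-15.655))/1.86548=-4.92777, w=(6.46236−(-15.655))/1.86548=11.85615

0: u=-4.92777 w=11.85615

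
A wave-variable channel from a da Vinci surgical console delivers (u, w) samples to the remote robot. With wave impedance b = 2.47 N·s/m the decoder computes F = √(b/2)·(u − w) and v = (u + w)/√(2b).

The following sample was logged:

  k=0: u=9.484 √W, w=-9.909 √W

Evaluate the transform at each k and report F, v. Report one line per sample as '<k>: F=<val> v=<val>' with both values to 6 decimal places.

0: F=21.551548 v=-0.191217

k=0: u−w=19.393000, u+w=-0.425000; √(b/2)=1.111306, √(2b)=2.222611; F=1.111306×19.393=21.551548, v=-0.425000/2.222611=-0.191217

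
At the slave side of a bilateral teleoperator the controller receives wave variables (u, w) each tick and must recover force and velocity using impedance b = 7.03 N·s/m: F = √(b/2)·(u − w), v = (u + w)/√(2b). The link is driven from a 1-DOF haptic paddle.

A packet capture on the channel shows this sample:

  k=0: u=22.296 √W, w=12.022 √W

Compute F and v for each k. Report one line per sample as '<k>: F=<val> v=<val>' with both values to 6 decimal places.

k=0: u−w=10.274000, u+w=34.318000; √(b/2)=1.874833, √(2b)=3.749667; F=1.874833×10.274=19.262038, v=34.318000/3.749667=9.152280

0: F=19.262038 v=9.152280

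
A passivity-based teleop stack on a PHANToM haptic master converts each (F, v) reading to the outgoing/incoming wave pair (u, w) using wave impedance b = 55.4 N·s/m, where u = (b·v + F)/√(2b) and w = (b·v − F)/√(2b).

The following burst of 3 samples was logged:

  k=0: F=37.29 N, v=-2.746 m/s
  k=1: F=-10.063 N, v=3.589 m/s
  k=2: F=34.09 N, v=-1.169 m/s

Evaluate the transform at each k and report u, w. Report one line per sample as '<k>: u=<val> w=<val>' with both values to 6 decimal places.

k=0: b·v=55.4×(-2.746)=-152.128400; √(2b)=10.526158; u=(-152.128400+37.29)/10.526158=-10.909812, w=(-152.128400−37.29)/10.526158=-17.995018
k=1: b·v=55.4×3.589=198.830600; √(2b)=10.526158; u=(198.830600+(-10.063))/10.526158=17.933191, w=(198.830600−(-10.063))/10.526158=19.845190
k=2: b·v=55.4×(-1.169)=-64.762600; √(2b)=10.526158; u=(-64.762600+34.09)/10.526158=-2.913941, w=(-64.762600−34.09)/10.526158=-9.391138

0: u=-10.909812 w=-17.995018
1: u=17.933191 w=19.845190
2: u=-2.913941 w=-9.391138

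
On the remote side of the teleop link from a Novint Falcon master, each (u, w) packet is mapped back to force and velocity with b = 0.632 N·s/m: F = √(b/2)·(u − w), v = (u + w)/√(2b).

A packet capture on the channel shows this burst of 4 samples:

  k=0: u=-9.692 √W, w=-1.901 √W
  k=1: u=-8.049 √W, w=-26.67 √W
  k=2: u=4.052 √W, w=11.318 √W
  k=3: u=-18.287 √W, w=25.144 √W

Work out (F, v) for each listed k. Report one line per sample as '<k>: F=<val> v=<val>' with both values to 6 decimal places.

k=0: u−w=-7.791000, u+w=-11.593000; √(b/2)=0.562139, √(2b)=1.124278; F=0.562139×(-7.791)=-4.379623, v=-11.593000/1.124278=-10.311511
k=1: u−w=18.621000, u+w=-34.719000; √(b/2)=0.562139, √(2b)=1.124278; F=0.562139×18.621=10.467586, v=-34.719000/1.124278=-30.881165
k=2: u−w=-7.266000, u+w=15.370000; √(b/2)=0.562139, √(2b)=1.124278; F=0.562139×(-7.266)=-4.084500, v=15.370000/1.124278=13.671001
k=3: u−w=-43.431000, u+w=6.857000; √(b/2)=0.562139, √(2b)=1.124278; F=0.562139×(-43.431)=-24.414249, v=6.857000/1.124278=6.099028

0: F=-4.379623 v=-10.311511
1: F=10.467586 v=-30.881165
2: F=-4.084500 v=13.671001
3: F=-24.414249 v=6.099028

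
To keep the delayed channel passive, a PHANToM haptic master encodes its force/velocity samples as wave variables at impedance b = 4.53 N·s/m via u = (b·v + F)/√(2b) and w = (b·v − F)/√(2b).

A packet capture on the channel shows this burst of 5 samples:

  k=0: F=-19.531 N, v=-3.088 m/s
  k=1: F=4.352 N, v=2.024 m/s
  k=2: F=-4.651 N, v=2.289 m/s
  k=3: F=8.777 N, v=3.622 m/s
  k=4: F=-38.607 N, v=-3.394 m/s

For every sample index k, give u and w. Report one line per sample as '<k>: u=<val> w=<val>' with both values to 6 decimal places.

k=0: b·v=4.53×(-3.088)=-13.988640; √(2b)=3.009983; u=(-13.988640+(-19.531))/3.009983=-11.136154, w=(-13.988640−(-19.531))/3.009983=1.841326
k=1: b·v=4.53×2.024=9.168720; √(2b)=3.009983; u=(9.168720+4.352)/3.009983=4.491958, w=(9.168720−4.352)/3.009983=1.600248
k=2: b·v=4.53×2.289=10.369170; √(2b)=3.009983; u=(10.369170+(-4.651))/3.009983=1.899735, w=(10.369170−(-4.651))/3.009983=4.990117
k=3: b·v=4.53×3.622=16.407660; √(2b)=3.009983; u=(16.407660+8.777)/3.009983=8.367043, w=(16.407660−8.777)/3.009983=2.535117
k=4: b·v=4.53×(-3.394)=-15.374820; √(2b)=3.009983; u=(-15.374820+(-38.607))/3.009983=-17.934258, w=(-15.374820−(-38.607))/3.009983=7.718375

0: u=-11.136154 w=1.841326
1: u=4.491958 w=1.600248
2: u=1.899735 w=4.990117
3: u=8.367043 w=2.535117
4: u=-17.934258 w=7.718375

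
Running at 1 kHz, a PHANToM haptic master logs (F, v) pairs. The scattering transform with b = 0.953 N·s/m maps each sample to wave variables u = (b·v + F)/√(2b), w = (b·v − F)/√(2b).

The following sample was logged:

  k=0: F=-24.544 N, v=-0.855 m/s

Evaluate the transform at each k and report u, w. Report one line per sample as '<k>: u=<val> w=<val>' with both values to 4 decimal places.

k=0: b·v=0.953×(-0.855)=-0.8148; √(2b)=1.3806; u=(-0.8148+(-24.544))/1.3806=-18.3682, w=(-0.8148−(-24.544))/1.3806=17.1878

0: u=-18.3682 w=17.1878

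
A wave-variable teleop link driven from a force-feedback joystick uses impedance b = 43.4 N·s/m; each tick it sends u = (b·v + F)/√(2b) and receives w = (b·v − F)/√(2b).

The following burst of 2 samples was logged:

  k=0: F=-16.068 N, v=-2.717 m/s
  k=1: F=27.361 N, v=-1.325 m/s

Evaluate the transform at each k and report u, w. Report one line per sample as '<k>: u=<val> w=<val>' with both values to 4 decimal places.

k=0: b·v=43.4×(-2.717)=-117.9178; √(2b)=9.3167; u=(-117.9178+(-16.068))/9.3167=-14.3813, w=(-117.9178−(-16.068))/9.3167=-10.9320
k=1: b·v=43.4×(-1.325)=-57.5050; √(2b)=9.3167; u=(-57.5050+27.361)/9.3167=-3.2355, w=(-57.5050−27.361)/9.3167=-9.1091

0: u=-14.3813 w=-10.9320
1: u=-3.2355 w=-9.1091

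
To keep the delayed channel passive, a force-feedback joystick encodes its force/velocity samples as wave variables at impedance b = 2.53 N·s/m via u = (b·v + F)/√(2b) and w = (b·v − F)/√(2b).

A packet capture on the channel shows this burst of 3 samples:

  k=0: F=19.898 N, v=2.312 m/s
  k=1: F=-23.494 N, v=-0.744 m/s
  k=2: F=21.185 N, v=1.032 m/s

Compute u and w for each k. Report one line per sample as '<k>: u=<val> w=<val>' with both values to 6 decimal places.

k=0: b·v=2.53×2.312=5.849360; √(2b)=2.249444; u=(5.849360+19.898)/2.249444=11.446098, w=(5.849360−19.898)/2.249444=-6.245382
k=1: b·v=2.53×(-0.744)=-1.882320; √(2b)=2.249444; u=(-1.882320+(-23.494))/2.249444=-11.281150, w=(-1.882320−(-23.494))/2.249444=9.607564
k=2: b·v=2.53×1.032=2.610960; √(2b)=2.249444; u=(2.610960+21.185)/2.249444=10.578595, w=(2.610960−21.185)/2.249444=-8.257168

0: u=11.446098 w=-6.245382
1: u=-11.281150 w=9.607564
2: u=10.578595 w=-8.257168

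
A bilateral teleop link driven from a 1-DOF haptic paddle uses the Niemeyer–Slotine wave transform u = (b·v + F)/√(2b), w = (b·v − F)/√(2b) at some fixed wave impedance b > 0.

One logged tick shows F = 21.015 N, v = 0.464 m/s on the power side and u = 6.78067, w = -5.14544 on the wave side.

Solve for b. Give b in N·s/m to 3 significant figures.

b = 6.21 N·s/m

u + w = 1.6352;  u + w = √(2b)·v, so √(2b) = 1.6352/0.464 = 3.5242.
b = (√(2b))²/2 = 12.4200/2 = 6.2100.
(Check via u − w = 2F/√(2b): u − w = 11.9261, 2F/√(2b) = 11.9261.)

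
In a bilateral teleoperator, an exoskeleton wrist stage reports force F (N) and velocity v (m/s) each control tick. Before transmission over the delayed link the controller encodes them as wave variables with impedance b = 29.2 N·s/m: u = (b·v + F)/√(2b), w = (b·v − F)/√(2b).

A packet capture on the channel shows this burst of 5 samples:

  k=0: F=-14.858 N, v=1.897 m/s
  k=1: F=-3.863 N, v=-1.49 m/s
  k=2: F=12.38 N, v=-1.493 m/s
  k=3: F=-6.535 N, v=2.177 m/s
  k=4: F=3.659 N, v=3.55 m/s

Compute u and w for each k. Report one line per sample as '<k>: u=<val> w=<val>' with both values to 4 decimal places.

0: u=5.3042 w=9.1927
1: u=-6.1988 w=-5.1878
2: u=-4.0847 w=-7.3247
3: u=7.4632 w=9.1734
4: u=14.0433 w=13.0857

k=0: b·v=29.2×1.897=55.3924; √(2b)=7.6420; u=(55.3924+(-14.858))/7.6420=5.3042, w=(55.3924−(-14.858))/7.6420=9.1927
k=1: b·v=29.2×(-1.49)=-43.5080; √(2b)=7.6420; u=(-43.5080+(-3.863))/7.6420=-6.1988, w=(-43.5080−(-3.863))/7.6420=-5.1878
k=2: b·v=29.2×(-1.493)=-43.5956; √(2b)=7.6420; u=(-43.5956+12.38)/7.6420=-4.0847, w=(-43.5956−12.38)/7.6420=-7.3247
k=3: b·v=29.2×2.177=63.5684; √(2b)=7.6420; u=(63.5684+(-6.535))/7.6420=7.4632, w=(63.5684−(-6.535))/7.6420=9.1734
k=4: b·v=29.2×3.55=103.6600; √(2b)=7.6420; u=(103.6600+3.659)/7.6420=14.0433, w=(103.6600−3.659)/7.6420=13.0857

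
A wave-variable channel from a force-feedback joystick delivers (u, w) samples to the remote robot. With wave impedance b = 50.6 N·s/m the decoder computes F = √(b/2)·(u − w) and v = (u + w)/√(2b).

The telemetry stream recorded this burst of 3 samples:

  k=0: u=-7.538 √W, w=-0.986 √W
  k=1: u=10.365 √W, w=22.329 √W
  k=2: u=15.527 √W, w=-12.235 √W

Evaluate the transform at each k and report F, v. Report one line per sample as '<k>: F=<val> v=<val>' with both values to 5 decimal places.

0: F=-32.95597 v=-0.84733
1: F=-60.17785 v=3.24996
2: F=139.64038 v=0.32724

k=0: u−w=-6.55200, u+w=-8.52400; √(b/2)=5.02991, √(2b)=10.05982; F=5.02991×(-6.552)=-32.95597, v=-8.52400/10.05982=-0.84733
k=1: u−w=-11.96400, u+w=32.69400; √(b/2)=5.02991, √(2b)=10.05982; F=5.02991×(-11.964)=-60.17785, v=32.69400/10.05982=3.24996
k=2: u−w=27.76200, u+w=3.29200; √(b/2)=5.02991, √(2b)=10.05982; F=5.02991×27.762=139.64038, v=3.29200/10.05982=0.32724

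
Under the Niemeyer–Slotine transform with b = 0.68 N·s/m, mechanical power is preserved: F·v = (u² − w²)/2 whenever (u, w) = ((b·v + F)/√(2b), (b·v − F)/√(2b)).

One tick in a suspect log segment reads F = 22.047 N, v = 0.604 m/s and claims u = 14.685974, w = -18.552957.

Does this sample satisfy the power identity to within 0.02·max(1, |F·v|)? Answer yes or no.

F·v = 22.047×0.604 = 13.316388 W.
(u² − w²)/2 = (215.677832 − 344.212213)/2 = -64.267191 W.
|Δ| = 77.583579;  2% of max(1, |F·v|) = 0.266328.

no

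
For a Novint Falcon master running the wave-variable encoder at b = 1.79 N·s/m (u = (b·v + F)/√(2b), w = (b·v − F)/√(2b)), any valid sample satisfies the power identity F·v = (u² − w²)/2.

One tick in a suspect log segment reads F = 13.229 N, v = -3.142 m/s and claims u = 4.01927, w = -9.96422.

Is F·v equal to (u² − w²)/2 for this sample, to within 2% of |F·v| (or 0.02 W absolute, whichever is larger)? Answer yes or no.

F·v = 13.229×(-3.142) = -41.56552 W.
(u² − w²)/2 = (16.15453 − 99.28568)/2 = -41.56557 W.
|Δ| = 0.00006;  2% of max(1, |F·v|) = 0.83131.

yes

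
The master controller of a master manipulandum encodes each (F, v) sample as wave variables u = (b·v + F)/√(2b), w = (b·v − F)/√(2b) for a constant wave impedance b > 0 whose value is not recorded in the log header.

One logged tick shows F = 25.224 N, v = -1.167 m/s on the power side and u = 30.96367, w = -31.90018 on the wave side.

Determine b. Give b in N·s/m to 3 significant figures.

u + w = -0.93651;  u + w = √(2b)·v, so √(2b) = -0.93651/(-1.167) = 0.80249.
b = (√(2b))²/2 = 0.64400/2 = 0.32200.
(Check via u − w = 2F/√(2b): u − w = 62.86385, 2F/√(2b) = 62.86405.)

b = 0.322 N·s/m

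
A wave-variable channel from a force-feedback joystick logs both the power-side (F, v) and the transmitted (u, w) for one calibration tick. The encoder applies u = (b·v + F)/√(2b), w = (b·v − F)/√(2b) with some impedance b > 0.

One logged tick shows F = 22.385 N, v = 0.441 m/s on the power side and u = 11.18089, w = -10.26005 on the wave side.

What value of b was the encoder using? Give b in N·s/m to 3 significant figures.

u + w = 0.9208;  u + w = √(2b)·v, so √(2b) = 0.9208/0.441 = 2.0881.
b = (√(2b))²/2 = 4.3600/2 = 2.1800.
(Check via u − w = 2F/√(2b): u − w = 21.4409, 2F/√(2b) = 21.4408.)

b = 2.18 N·s/m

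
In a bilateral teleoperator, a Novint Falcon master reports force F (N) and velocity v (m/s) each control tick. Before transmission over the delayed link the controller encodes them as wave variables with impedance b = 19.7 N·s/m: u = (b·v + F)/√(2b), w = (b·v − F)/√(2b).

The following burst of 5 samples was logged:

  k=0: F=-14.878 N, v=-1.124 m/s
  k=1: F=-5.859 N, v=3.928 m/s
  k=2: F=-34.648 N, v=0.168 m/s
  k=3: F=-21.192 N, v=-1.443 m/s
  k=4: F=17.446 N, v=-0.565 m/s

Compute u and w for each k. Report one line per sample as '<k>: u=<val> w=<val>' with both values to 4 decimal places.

0: u=-5.8979 w=-1.1574
1: u=11.3945 w=13.2613
2: u=-4.9926 w=6.0471
3: u=-7.9050 w=-1.1526
4: u=1.0061 w=-4.5526

k=0: b·v=19.7×(-1.124)=-22.1428; √(2b)=6.2769; u=(-22.1428+(-14.878))/6.2769=-5.8979, w=(-22.1428−(-14.878))/6.2769=-1.1574
k=1: b·v=19.7×3.928=77.3816; √(2b)=6.2769; u=(77.3816+(-5.859))/6.2769=11.3945, w=(77.3816−(-5.859))/6.2769=13.2613
k=2: b·v=19.7×0.168=3.3096; √(2b)=6.2769; u=(3.3096+(-34.648))/6.2769=-4.9926, w=(3.3096−(-34.648))/6.2769=6.0471
k=3: b·v=19.7×(-1.443)=-28.4271; √(2b)=6.2769; u=(-28.4271+(-21.192))/6.2769=-7.9050, w=(-28.4271−(-21.192))/6.2769=-1.1526
k=4: b·v=19.7×(-0.565)=-11.1305; √(2b)=6.2769; u=(-11.1305+17.446)/6.2769=1.0061, w=(-11.1305−17.446)/6.2769=-4.5526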